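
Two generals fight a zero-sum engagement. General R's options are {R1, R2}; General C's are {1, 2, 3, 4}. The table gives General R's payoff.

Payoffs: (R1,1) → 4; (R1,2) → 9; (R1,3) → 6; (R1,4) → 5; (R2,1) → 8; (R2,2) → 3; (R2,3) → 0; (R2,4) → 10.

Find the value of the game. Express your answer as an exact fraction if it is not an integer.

Row minima: R1 → 4, R2 → 0; maximin = 4.
Column maxima: 1 → 8, 2 → 9, 3 → 6, 4 → 10; minimax = 6.
4 ≠ 6, so there is no saddle point; optimal play is mixed.
2 is strictly dominated by 3 (it gives General R strictly more in every row), so General C never plays it.
4 is strictly dominated by 1 (it gives General R strictly more in every row), so General C never plays it.
On the remaining 2×2 (R1, R2 vs 1, 3):
Let General R play R1 with probability p. Expected payoff against 1: 4p + 8(1−p) = −4p + 8; against 3: 6p + 0(1−p) = 6p.
Setting these equal: −4p + 8 = 6p ⇒ −10p = -8 ⇒ p = 4/5, and the value is (-4)·(4/5) + 8 = 24/5.
For General C: with q = P(1), equating R1's and R2's payoffs gives −2q + 6 = 8q ⇒ q = 3/5.

24/5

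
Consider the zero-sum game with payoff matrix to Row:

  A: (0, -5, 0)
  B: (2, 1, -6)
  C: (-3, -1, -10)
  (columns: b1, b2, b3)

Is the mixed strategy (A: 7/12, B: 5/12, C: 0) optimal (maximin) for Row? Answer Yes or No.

Against b1 this mix gives (7/12)·0 + (5/12)·2 = 5/6.
Against b2 this mix gives (7/12)·(-5) + (5/12)·1 = -5/2.
Against b3 this mix gives (7/12)·0 + (5/12)·(-6) = -5/2.
All of Column's active replies (b2, b3) yield -5/2, and no column does worse for Row. The mix makes Column indifferent and guarantees -5/2, so it is optimal.

Yes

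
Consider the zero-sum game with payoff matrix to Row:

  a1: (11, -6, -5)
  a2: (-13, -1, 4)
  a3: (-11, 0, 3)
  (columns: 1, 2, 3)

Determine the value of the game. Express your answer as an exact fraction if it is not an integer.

Row minima: a1 → -6, a2 → -13, a3 → -11; maximin = -6.
Column maxima: 1 → 11, 2 → 0, 3 → 4; minimax = 0.
-6 ≠ 0, so there is no saddle point; optimal play is mixed.
3 is strictly dominated by 2 (it gives Row strictly more in every row), so Column never plays it.
With 3 eliminated, a2 is strictly dominated by a3 (a3 gives Row strictly more in every remaining column), so Row never plays it.
On the remaining 2×2 (a1, a3 vs 1, 2):
Let Row play a1 with probability p. Expected payoff against 1: 11p + (-11)(1−p) = 22p − 11; against 2: (-6)p + 0(1−p) = −6p.
Setting these equal: 22p − 11 = −6p ⇒ 28p = 11 ⇒ p = 11/28, and the value is (22)·(11/28) − 11 = -33/14.
For Column: with q = P(1), equating a1's and a3's payoffs gives 17q − 6 = −11q ⇒ q = 3/14.

-33/14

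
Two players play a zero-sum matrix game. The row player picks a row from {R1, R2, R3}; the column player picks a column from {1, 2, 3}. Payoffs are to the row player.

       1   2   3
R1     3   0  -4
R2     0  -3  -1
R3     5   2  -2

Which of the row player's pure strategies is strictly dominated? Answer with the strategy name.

R1

R3 gives a strictly higher payoff than R1 against every column: 5 > 3, 2 > 0, -2 > -4.
So R1 is strictly dominated and the row player never plays it.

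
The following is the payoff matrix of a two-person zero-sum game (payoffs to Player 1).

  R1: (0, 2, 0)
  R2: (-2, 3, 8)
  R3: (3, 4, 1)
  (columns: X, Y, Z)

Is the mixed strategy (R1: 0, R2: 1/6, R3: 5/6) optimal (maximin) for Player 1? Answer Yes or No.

Yes

Against X this mix gives (1/6)·(-2) + (5/6)·3 = 13/6.
Against Y this mix gives (1/6)·3 + (5/6)·4 = 23/6.
Against Z this mix gives (1/6)·8 + (5/6)·1 = 13/6.
All of Player 2's active replies (X, Z) yield 13/6, and no column does worse for Player 1. The mix makes Player 2 indifferent and guarantees 13/6, so it is optimal.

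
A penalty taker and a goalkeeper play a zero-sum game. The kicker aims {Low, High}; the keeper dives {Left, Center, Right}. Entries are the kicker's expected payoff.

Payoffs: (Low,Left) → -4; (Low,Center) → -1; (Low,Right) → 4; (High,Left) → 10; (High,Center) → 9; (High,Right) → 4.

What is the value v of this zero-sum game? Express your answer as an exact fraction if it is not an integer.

4

Row minima: Low → -4, High → 4; maximin = 4.
Column maxima: Left → 10, Center → 9, Right → 4; minimax = 4.
Since maximin = minimax = 4, there is a saddle point and the value is 4.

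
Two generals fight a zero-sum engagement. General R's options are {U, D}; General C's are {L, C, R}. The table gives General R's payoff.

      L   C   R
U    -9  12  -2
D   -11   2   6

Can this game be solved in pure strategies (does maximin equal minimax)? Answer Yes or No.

Yes

Row minima: U → -9, D → -11; maximin = -9.
Column maxima: L → -9, C → 12, R → 6; minimax = -9.
maximin = minimax = -9, so a saddle point exists.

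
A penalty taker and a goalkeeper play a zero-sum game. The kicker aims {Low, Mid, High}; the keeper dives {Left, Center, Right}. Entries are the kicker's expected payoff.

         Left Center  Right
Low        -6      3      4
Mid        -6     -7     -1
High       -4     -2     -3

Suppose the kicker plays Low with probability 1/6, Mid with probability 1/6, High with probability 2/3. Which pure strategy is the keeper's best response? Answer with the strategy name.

If the keeper plays Left, the kicker's expected payoff is (1/6)·(-6) + (1/6)·(-6) + (2/3)·(-4) = -14/3.
If the keeper plays Center, the kicker's expected payoff is (1/6)·3 + (1/6)·(-7) + (2/3)·(-2) = -2.
If the keeper plays Right, the kicker's expected payoff is (1/6)·4 + (1/6)·(-1) + (2/3)·(-3) = -3/2.
The keeper minimizes the kicker's payoff; the smallest is -14/3, so the best response is Left.

Left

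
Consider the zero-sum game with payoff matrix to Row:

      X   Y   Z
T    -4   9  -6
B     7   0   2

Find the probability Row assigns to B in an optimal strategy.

Row minima: T → -6, B → 0; maximin = 0.
Column maxima: X → 7, Y → 9, Z → 2; minimax = 2.
0 ≠ 2, so there is no saddle point; optimal play is mixed.
X is strictly dominated by Z (it gives Row strictly more in every row), so Column never plays it.
On the remaining 2×2 (T, B vs Y, Z):
Let Row play T with probability p. Expected payoff against Y: 9p + 0(1−p) = 9p; against Z: (-6)p + 2(1−p) = −8p + 2.
Setting these equal: 9p = −8p + 2 ⇒ 17p = 2 ⇒ p = 2/17, and the value is (9)·(2/17) = 18/17.
For Column: with q = P(Y), equating T's and B's payoffs gives 15q − 6 = −2q + 2 ⇒ q = 8/17.

15/17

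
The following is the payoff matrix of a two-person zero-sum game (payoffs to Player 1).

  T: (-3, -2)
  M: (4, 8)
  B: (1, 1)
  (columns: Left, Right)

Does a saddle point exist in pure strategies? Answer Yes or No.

Yes

Row minima: T → -3, M → 4, B → 1; maximin = 4.
Column maxima: Left → 4, Right → 8; minimax = 4.
maximin = minimax = 4, so a saddle point exists.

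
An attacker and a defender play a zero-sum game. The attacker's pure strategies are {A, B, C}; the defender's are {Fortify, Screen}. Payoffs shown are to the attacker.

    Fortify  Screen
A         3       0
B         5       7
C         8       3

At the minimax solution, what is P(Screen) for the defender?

3/7

Row minima: A → 0, B → 5, C → 3; maximin = 5.
Column maxima: Fortify → 8, Screen → 7; minimax = 7.
5 ≠ 7, so there is no saddle point; optimal play is mixed.
A is strictly dominated by B, so the attacker never plays it.
On the remaining 2×2 (B, C vs Fortify, Screen):
Let the attacker play B with probability p. Expected payoff against Fortify: 5p + 8(1−p) = −3p + 8; against Screen: 7p + 3(1−p) = 4p + 3.
Setting these equal: −3p + 8 = 4p + 3 ⇒ −7p = -5 ⇒ p = 5/7, and the value is (-3)·(5/7) + 8 = 41/7.
For the defender: with q = P(Fortify), equating B's and C's payoffs gives −2q + 7 = 5q + 3 ⇒ q = 4/7.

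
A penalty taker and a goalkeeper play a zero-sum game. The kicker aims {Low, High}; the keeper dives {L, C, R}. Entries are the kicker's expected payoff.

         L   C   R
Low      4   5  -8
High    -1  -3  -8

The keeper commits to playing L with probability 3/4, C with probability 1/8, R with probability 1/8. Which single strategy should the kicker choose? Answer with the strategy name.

Expected payoff of Low: (3/4)·4 + (1/8)·5 + (1/8)·(-8) = 21/8.
Expected payoff of High: (3/4)·(-1) + (1/8)·(-3) + (1/8)·(-8) = -17/8.
The largest is 21/8, so the kicker's best response is Low.

Low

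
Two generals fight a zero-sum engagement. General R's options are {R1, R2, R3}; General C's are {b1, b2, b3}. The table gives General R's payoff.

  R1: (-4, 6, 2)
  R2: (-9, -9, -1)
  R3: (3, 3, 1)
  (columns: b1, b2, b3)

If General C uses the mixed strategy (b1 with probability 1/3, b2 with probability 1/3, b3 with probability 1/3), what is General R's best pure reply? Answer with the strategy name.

R3

Expected payoff of R1: (1/3)·(-4) + (1/3)·6 + (1/3)·2 = 4/3.
Expected payoff of R2: (1/3)·(-9) + (1/3)·(-9) + (1/3)·(-1) = -19/3.
Expected payoff of R3: (1/3)·3 + (1/3)·3 + (1/3)·1 = 7/3.
The largest is 7/3, so General R's best response is R3.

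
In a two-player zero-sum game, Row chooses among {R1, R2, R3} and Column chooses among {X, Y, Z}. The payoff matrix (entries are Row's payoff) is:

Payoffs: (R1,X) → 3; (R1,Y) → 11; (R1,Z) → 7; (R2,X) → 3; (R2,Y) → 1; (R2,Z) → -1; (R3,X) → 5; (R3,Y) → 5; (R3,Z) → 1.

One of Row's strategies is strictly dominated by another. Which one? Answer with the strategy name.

R3 gives a strictly higher payoff than R2 against every column: 5 > 3, 5 > 1, 1 > -1.
So R2 is strictly dominated and Row never plays it.

R2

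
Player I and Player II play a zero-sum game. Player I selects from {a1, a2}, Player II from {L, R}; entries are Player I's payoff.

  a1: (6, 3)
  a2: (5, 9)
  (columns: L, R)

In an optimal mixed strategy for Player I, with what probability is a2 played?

3/7

Row minima: a1 → 3, a2 → 5; maximin = 5.
Column maxima: L → 6, R → 9; minimax = 6.
5 ≠ 6, so there is no saddle point; optimal play is mixed.
Let Player I play a1 with probability p. Expected payoff against L: 6p + 5(1−p) = p + 5; against R: 3p + 9(1−p) = −6p + 9.
Setting these equal: p + 5 = −6p + 9 ⇒ 7p = 4 ⇒ p = 4/7, and the value is (1)·(4/7) + 5 = 39/7.
For Player II: with q = P(L), equating a1's and a2's payoffs gives 3q + 3 = −4q + 9 ⇒ q = 6/7.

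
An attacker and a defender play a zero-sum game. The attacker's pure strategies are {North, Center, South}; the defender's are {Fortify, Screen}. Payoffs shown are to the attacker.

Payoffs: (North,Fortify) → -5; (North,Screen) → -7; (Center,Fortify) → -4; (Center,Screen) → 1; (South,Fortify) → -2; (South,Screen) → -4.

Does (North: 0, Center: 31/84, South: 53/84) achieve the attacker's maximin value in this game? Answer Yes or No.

No

Against Fortify this mix gives (31/84)·(-4) + (53/84)·(-2) = -115/42.
Against Screen this mix gives (31/84)·1 + (53/84)·(-4) = -181/84.
The defender will play Fortify, holding the attacker to -115/42. Shifting weight toward the row that does better against Fortify would raise this floor (the equalizing mix achieves -18/7 against both Fortify and Screen), so the proposed strategy is not optimal.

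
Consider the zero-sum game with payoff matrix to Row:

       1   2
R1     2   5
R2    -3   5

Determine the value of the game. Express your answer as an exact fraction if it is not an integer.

2

Row minima: R1 → 2, R2 → -3; maximin = 2.
Column maxima: 1 → 2, 2 → 5; minimax = 2.
Since maximin = minimax = 2, there is a saddle point and the value is 2.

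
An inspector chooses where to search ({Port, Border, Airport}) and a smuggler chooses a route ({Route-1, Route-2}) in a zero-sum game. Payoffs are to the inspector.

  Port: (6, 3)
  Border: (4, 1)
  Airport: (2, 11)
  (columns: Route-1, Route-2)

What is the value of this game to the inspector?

Row minima: Port → 3, Border → 1, Airport → 2; maximin = 3.
Column maxima: Route-1 → 6, Route-2 → 11; minimax = 6.
3 ≠ 6, so there is no saddle point; optimal play is mixed.
Border is strictly dominated by Port, so the inspector never plays it.
On the remaining 2×2 (Port, Airport vs Route-1, Route-2):
Let the inspector play Port with probability p. Expected payoff against Route-1: 6p + 2(1−p) = 4p + 2; against Route-2: 3p + 11(1−p) = −8p + 11.
Setting these equal: 4p + 2 = −8p + 11 ⇒ 12p = 9 ⇒ p = 3/4, and the value is (4)·(3/4) + 2 = 5.
For the smuggler: with q = P(Route-1), equating Port's and Airport's payoffs gives 3q + 3 = −9q + 11 ⇒ q = 2/3.

5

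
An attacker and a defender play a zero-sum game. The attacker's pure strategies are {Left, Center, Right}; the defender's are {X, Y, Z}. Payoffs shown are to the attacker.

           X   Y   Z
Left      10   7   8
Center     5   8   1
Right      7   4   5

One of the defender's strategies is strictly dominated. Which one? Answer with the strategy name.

Z holds the attacker's payoff strictly below X in every row: 8 < 10, 1 < 5, 5 < 7.
So X is strictly dominated for the defender.

X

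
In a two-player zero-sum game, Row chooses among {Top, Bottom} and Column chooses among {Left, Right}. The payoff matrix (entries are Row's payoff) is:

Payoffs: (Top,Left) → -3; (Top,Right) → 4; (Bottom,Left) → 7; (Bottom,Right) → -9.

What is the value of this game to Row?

1/23

Row minima: Top → -3, Bottom → -9; maximin = -3.
Column maxima: Left → 7, Right → 4; minimax = 4.
-3 ≠ 4, so there is no saddle point; optimal play is mixed.
Let Row play Top with probability p. Expected payoff against Left: (-3)p + 7(1−p) = −10p + 7; against Right: 4p + (-9)(1−p) = 13p − 9.
Setting these equal: −10p + 7 = 13p − 9 ⇒ −23p = -16 ⇒ p = 16/23, and the value is (-10)·(16/23) + 7 = 1/23.
For Column: with q = P(Left), equating Top's and Bottom's payoffs gives −7q + 4 = 16q − 9 ⇒ q = 13/23.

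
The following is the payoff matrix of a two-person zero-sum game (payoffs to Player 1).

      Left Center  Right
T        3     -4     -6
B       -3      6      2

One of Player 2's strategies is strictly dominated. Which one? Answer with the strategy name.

Center

Right holds Player 1's payoff strictly below Center in every row: -6 < -4, 2 < 6.
So Center is strictly dominated for Player 2.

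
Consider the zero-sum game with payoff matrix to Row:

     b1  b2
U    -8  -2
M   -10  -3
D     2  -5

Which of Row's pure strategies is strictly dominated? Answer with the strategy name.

M

U gives a strictly higher payoff than M against every column: -8 > -10, -2 > -3.
So M is strictly dominated and Row never plays it.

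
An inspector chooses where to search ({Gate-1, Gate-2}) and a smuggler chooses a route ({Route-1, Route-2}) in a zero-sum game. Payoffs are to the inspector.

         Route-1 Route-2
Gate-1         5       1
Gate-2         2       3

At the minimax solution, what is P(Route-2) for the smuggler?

Row minima: Gate-1 → 1, Gate-2 → 2; maximin = 2.
Column maxima: Route-1 → 5, Route-2 → 3; minimax = 3.
2 ≠ 3, so there is no saddle point; optimal play is mixed.
Let the inspector play Gate-1 with probability p. Expected payoff against Route-1: 5p + 2(1−p) = 3p + 2; against Route-2: 1p + 3(1−p) = −2p + 3.
Setting these equal: 3p + 2 = −2p + 3 ⇒ 5p = 1 ⇒ p = 1/5, and the value is (3)·(1/5) + 2 = 13/5.
For the smuggler: with q = P(Route-1), equating Gate-1's and Gate-2's payoffs gives 4q + 1 = −q + 3 ⇒ q = 2/5.

3/5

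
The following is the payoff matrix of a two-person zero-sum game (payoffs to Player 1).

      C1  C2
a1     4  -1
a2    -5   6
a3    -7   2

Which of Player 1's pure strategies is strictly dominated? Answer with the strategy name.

a2 gives a strictly higher payoff than a3 against every column: -5 > -7, 6 > 2.
So a3 is strictly dominated and Player 1 never plays it.

a3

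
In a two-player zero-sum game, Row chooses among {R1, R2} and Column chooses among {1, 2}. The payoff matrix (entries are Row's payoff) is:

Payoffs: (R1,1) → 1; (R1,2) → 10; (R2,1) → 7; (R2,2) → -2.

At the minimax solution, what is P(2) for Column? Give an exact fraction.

1/3

Row minima: R1 → 1, R2 → -2; maximin = 1.
Column maxima: 1 → 7, 2 → 10; minimax = 7.
1 ≠ 7, so there is no saddle point; optimal play is mixed.
Let Row play R1 with probability p. Expected payoff against 1: 1p + 7(1−p) = −6p + 7; against 2: 10p + (-2)(1−p) = 12p − 2.
Setting these equal: −6p + 7 = 12p − 2 ⇒ −18p = -9 ⇒ p = 1/2, and the value is (-6)·(1/2) + 7 = 4.
For Column: with q = P(1), equating R1's and R2's payoffs gives −9q + 10 = 9q − 2 ⇒ q = 2/3.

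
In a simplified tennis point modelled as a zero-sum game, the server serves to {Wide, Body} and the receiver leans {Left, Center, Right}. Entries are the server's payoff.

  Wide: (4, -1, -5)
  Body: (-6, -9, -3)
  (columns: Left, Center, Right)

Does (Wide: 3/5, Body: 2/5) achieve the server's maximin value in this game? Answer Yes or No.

Against Left this mix gives (3/5)·4 + (2/5)·(-6) = 0.
Against Center this mix gives (3/5)·(-1) + (2/5)·(-9) = -21/5.
Against Right this mix gives (3/5)·(-5) + (2/5)·(-3) = -21/5.
All of the receiver's active replies (Center, Right) yield -21/5, and no column does worse for the server. The mix makes the receiver indifferent and guarantees -21/5, so it is optimal.

Yes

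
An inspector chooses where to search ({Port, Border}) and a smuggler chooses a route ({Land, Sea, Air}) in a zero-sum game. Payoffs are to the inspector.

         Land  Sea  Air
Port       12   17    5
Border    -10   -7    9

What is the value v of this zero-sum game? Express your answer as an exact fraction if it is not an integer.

79/13

Row minima: Port → 5, Border → -10; maximin = 5.
Column maxima: Land → 12, Sea → 17, Air → 9; minimax = 9.
5 ≠ 9, so there is no saddle point; optimal play is mixed.
Sea is strictly dominated by Land (it gives the inspector strictly more in every row), so the smuggler never plays it.
On the remaining 2×2 (Port, Border vs Land, Air):
Let the inspector play Port with probability p. Expected payoff against Land: 12p + (-10)(1−p) = 22p − 10; against Air: 5p + 9(1−p) = −4p + 9.
Setting these equal: 22p − 10 = −4p + 9 ⇒ 26p = 19 ⇒ p = 19/26, and the value is (22)·(19/26) − 10 = 79/13.
For the smuggler: with q = P(Land), equating Port's and Border's payoffs gives 7q + 5 = −19q + 9 ⇒ q = 2/13.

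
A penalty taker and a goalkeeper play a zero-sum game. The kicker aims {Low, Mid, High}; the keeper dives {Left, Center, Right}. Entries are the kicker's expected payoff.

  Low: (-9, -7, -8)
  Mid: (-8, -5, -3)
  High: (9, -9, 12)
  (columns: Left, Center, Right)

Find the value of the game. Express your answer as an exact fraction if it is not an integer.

-39/7

Row minima: Low → -9, Mid → -8, High → -9; maximin = -8.
Column maxima: Left → 9, Center → -5, Right → 12; minimax = -5.
-8 ≠ -5, so there is no saddle point; optimal play is mixed.
Low is strictly dominated by Mid, so the kicker never plays it.
Right is strictly dominated by Left (it gives the kicker strictly more in every row), so the keeper never plays it.
On the remaining 2×2 (Mid, High vs Left, Center):
Let the kicker play Mid with probability p. Expected payoff against Left: (-8)p + 9(1−p) = −17p + 9; against Center: (-5)p + (-9)(1−p) = 4p − 9.
Setting these equal: −17p + 9 = 4p − 9 ⇒ −21p = -18 ⇒ p = 6/7, and the value is (-17)·(6/7) + 9 = -39/7.
For the keeper: with q = P(Left), equating Mid's and High's payoffs gives −3q − 5 = 18q − 9 ⇒ q = 4/21.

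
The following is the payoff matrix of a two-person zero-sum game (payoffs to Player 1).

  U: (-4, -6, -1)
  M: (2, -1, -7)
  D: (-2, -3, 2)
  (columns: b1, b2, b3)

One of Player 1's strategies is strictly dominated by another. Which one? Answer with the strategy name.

D gives a strictly higher payoff than U against every column: -2 > -4, -3 > -6, 2 > -1.
So U is strictly dominated and Player 1 never plays it.

U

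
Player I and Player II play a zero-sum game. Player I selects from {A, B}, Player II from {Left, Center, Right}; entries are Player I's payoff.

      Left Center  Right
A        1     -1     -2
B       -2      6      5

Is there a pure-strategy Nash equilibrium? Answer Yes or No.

No

Row minima: A → -2, B → -2; maximin = -2.
Column maxima: Left → 1, Center → 6, Right → 5; minimax = 1.
-2 ≠ 1, so no pure-strategy equilibrium exists.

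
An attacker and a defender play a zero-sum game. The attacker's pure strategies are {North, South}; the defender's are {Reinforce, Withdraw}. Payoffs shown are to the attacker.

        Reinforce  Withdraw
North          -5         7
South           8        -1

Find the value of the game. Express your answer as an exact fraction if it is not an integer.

17/7

Row minima: North → -5, South → -1; maximin = -1.
Column maxima: Reinforce → 8, Withdraw → 7; minimax = 7.
-1 ≠ 7, so there is no saddle point; optimal play is mixed.
Let the attacker play North with probability p. Expected payoff against Reinforce: (-5)p + 8(1−p) = −13p + 8; against Withdraw: 7p + (-1)(1−p) = 8p − 1.
Setting these equal: −13p + 8 = 8p − 1 ⇒ −21p = -9 ⇒ p = 3/7, and the value is (-13)·(3/7) + 8 = 17/7.
For the defender: with q = P(Reinforce), equating North's and South's payoffs gives −12q + 7 = 9q − 1 ⇒ q = 8/21.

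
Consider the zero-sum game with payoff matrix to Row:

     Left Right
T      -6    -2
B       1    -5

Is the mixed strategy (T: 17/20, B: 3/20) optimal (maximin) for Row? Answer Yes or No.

Against Left this mix gives (17/20)·(-6) + (3/20)·1 = -99/20.
Against Right this mix gives (17/20)·(-2) + (3/20)·(-5) = -49/20.
Column will play Left, holding Row to -99/20. Shifting weight toward the row that does better against Left would raise this floor (the equalizing mix achieves -16/5 against both Left and Right), so the proposed strategy is not optimal.

No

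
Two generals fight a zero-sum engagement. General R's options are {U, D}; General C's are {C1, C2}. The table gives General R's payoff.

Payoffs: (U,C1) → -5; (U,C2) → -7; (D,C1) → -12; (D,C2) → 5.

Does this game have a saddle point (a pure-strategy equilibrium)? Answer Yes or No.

Row minima: U → -7, D → -12; maximin = -7.
Column maxima: C1 → -5, C2 → 5; minimax = -5.
-7 ≠ -5, so no pure-strategy equilibrium exists.

No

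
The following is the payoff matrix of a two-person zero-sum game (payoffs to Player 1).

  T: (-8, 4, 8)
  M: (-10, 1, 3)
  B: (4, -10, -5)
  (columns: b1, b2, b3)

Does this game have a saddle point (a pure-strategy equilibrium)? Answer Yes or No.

No

Row minima: T → -8, M → -10, B → -10; maximin = -8.
Column maxima: b1 → 4, b2 → 4, b3 → 8; minimax = 4.
-8 ≠ 4, so no pure-strategy equilibrium exists.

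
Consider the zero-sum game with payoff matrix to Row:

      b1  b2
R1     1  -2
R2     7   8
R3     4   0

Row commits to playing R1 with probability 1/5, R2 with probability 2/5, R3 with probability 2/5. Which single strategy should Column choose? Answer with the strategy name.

If Column plays b1, Row's expected payoff is (1/5)·1 + (2/5)·7 + (2/5)·4 = 23/5.
If Column plays b2, Row's expected payoff is (1/5)·(-2) + (2/5)·8 + (2/5)·0 = 14/5.
Column minimizes Row's payoff; the smallest is 14/5, so the best response is b2.

b2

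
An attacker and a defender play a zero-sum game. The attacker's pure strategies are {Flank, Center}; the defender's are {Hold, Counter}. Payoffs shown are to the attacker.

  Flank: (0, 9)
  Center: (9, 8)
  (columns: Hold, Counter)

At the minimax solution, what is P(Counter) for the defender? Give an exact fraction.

Row minima: Flank → 0, Center → 8; maximin = 8.
Column maxima: Hold → 9, Counter → 9; minimax = 9.
8 ≠ 9, so there is no saddle point; optimal play is mixed.
Let the attacker play Flank with probability p. Expected payoff against Hold: 0p + 9(1−p) = −9p + 9; against Counter: 9p + 8(1−p) = p + 8.
Setting these equal: −9p + 9 = p + 8 ⇒ −10p = -1 ⇒ p = 1/10, and the value is (-9)·(1/10) + 9 = 81/10.
For the defender: with q = P(Hold), equating Flank's and Center's payoffs gives −9q + 9 = q + 8 ⇒ q = 1/10.

9/10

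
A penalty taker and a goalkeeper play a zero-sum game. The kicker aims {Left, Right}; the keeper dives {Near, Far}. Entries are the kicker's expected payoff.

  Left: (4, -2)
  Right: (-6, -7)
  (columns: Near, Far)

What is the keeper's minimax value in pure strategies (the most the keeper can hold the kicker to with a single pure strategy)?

Column maxima: Near → 4, Far → -2.
The smallest of these is -2.

-2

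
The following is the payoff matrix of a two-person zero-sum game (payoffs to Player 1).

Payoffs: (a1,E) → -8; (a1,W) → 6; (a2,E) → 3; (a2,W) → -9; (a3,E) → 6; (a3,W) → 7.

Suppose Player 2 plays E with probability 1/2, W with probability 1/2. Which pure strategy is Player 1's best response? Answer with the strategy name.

a3

Expected payoff of a1: (1/2)·(-8) + (1/2)·6 = -1.
Expected payoff of a2: (1/2)·3 + (1/2)·(-9) = -3.
Expected payoff of a3: (1/2)·6 + (1/2)·7 = 13/2.
The largest is 13/2, so Player 1's best response is a3.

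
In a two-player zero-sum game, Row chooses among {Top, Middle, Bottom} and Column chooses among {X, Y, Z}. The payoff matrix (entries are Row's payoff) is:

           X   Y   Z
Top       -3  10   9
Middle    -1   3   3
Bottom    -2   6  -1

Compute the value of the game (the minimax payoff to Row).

-1

Row minima: Top → -3, Middle → -1, Bottom → -2; maximin = -1.
Column maxima: X → -1, Y → 10, Z → 9; minimax = -1.
Since maximin = minimax = -1, there is a saddle point and the value is -1.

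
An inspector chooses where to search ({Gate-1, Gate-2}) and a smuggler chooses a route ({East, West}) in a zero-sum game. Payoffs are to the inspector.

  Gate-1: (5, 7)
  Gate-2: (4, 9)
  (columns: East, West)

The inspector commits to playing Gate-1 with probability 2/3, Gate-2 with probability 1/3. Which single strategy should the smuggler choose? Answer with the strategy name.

East

If the smuggler plays East, the inspector's expected payoff is (2/3)·5 + (1/3)·4 = 14/3.
If the smuggler plays West, the inspector's expected payoff is (2/3)·7 + (1/3)·9 = 23/3.
The smuggler minimizes the inspector's payoff; the smallest is 14/3, so the best response is East.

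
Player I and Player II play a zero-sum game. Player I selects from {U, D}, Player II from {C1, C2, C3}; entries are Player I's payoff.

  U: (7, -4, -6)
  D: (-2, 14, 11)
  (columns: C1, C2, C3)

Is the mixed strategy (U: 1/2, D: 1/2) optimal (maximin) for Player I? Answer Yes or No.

Yes

Against C1 this mix gives (1/2)·7 + (1/2)·(-2) = 5/2.
Against C2 this mix gives (1/2)·(-4) + (1/2)·14 = 5.
Against C3 this mix gives (1/2)·(-6) + (1/2)·11 = 5/2.
All of Player II's active replies (C1, C3) yield 5/2, and no column does worse for Player I. The mix makes Player II indifferent and guarantees 5/2, so it is optimal.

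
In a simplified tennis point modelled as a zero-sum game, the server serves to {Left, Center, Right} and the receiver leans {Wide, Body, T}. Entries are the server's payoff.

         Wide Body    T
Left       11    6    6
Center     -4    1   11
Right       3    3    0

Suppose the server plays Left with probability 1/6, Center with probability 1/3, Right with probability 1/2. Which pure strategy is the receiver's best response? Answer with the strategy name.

If the receiver plays Wide, the server's expected payoff is (1/6)·11 + (1/3)·(-4) + (1/2)·3 = 2.
If the receiver plays Body, the server's expected payoff is (1/6)·6 + (1/3)·1 + (1/2)·3 = 17/6.
If the receiver plays T, the server's expected payoff is (1/6)·6 + (1/3)·11 + (1/2)·0 = 14/3.
The receiver minimizes the server's payoff; the smallest is 2, so the best response is Wide.

Wide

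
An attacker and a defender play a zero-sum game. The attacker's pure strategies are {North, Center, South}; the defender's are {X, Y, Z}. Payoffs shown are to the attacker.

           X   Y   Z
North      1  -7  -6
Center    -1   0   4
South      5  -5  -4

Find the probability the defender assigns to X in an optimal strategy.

Row minima: North → -7, Center → -1, South → -5; maximin = -1.
Column maxima: X → 5, Y → 0, Z → 4; minimax = 0.
-1 ≠ 0, so there is no saddle point; optimal play is mixed.
North is strictly dominated by South, so the attacker never plays it.
Z is strictly dominated by Y (it gives the attacker strictly more in every row), so the defender never plays it.
On the remaining 2×2 (Center, South vs X, Y):
Let the attacker play Center with probability p. Expected payoff against X: (-1)p + 5(1−p) = −6p + 5; against Y: 0p + (-5)(1−p) = 5p − 5.
Setting these equal: −6p + 5 = 5p − 5 ⇒ −11p = -10 ⇒ p = 10/11, and the value is (-6)·(10/11) + 5 = -5/11.
For the defender: with q = P(X), equating Center's and South's payoffs gives −q = 10q − 5 ⇒ q = 5/11.

5/11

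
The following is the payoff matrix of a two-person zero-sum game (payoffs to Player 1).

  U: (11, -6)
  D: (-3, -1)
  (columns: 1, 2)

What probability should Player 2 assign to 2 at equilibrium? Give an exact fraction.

Row minima: U → -6, D → -3; maximin = -3.
Column maxima: 1 → 11, 2 → -1; minimax = -1.
-3 ≠ -1, so there is no saddle point; optimal play is mixed.
Let Player 1 play U with probability p. Expected payoff against 1: 11p + (-3)(1−p) = 14p − 3; against 2: (-6)p + (-1)(1−p) = −5p − 1.
Setting these equal: 14p − 3 = −5p − 1 ⇒ 19p = 2 ⇒ p = 2/19, and the value is (14)·(2/19) − 3 = -29/19.
For Player 2: with q = P(1), equating U's and D's payoffs gives 17q − 6 = −2q − 1 ⇒ q = 5/19.

14/19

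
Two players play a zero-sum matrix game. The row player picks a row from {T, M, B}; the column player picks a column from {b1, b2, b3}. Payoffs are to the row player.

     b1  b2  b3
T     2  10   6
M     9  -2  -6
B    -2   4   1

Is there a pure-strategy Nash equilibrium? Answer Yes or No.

Row minima: T → 2, M → -6, B → -2; maximin = 2.
Column maxima: b1 → 9, b2 → 10, b3 → 6; minimax = 6.
2 ≠ 6, so no pure-strategy equilibrium exists.

No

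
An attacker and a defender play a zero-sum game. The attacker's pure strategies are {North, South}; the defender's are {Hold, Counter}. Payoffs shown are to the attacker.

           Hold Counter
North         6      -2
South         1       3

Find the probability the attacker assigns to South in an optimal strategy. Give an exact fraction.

Row minima: North → -2, South → 1; maximin = 1.
Column maxima: Hold → 6, Counter → 3; minimax = 3.
1 ≠ 3, so there is no saddle point; optimal play is mixed.
Let the attacker play North with probability p. Expected payoff against Hold: 6p + 1(1−p) = 5p + 1; against Counter: (-2)p + 3(1−p) = −5p + 3.
Setting these equal: 5p + 1 = −5p + 3 ⇒ 10p = 2 ⇒ p = 1/5, and the value is (5)·(1/5) + 1 = 2.
For the defender: with q = P(Hold), equating North's and South's payoffs gives 8q − 2 = −2q + 3 ⇒ q = 1/2.

4/5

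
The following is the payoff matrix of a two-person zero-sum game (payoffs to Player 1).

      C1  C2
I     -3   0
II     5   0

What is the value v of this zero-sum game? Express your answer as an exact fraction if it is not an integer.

Row minima: I → -3, II → 0; maximin = 0.
Column maxima: C1 → 5, C2 → 0; minimax = 0.
Since maximin = minimax = 0, there is a saddle point and the value is 0.

0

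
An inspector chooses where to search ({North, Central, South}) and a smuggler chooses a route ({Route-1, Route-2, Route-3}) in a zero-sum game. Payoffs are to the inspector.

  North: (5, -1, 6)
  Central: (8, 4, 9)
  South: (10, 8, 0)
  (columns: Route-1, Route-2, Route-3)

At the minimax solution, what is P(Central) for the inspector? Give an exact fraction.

8/13

Row minima: North → -1, Central → 4, South → 0; maximin = 4.
Column maxima: Route-1 → 10, Route-2 → 8, Route-3 → 9; minimax = 8.
4 ≠ 8, so there is no saddle point; optimal play is mixed.
North is strictly dominated by Central, so the inspector never plays it.
Route-1 is strictly dominated by Route-2 (it gives the inspector strictly more in every row), so the smuggler never plays it.
On the remaining 2×2 (Central, South vs Route-2, Route-3):
Let the inspector play Central with probability p. Expected payoff against Route-2: 4p + 8(1−p) = −4p + 8; against Route-3: 9p + 0(1−p) = 9p.
Setting these equal: −4p + 8 = 9p ⇒ −13p = -8 ⇒ p = 8/13, and the value is (-4)·(8/13) + 8 = 72/13.
For the smuggler: with q = P(Route-2), equating Central's and South's payoffs gives −5q + 9 = 8q ⇒ q = 9/13.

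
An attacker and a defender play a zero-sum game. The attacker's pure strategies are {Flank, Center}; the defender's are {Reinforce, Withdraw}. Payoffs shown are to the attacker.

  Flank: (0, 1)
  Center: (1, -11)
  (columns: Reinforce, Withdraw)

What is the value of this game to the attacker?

Row minima: Flank → 0, Center → -11; maximin = 0.
Column maxima: Reinforce → 1, Withdraw → 1; minimax = 1.
0 ≠ 1, so there is no saddle point; optimal play is mixed.
Let the attacker play Flank with probability p. Expected payoff against Reinforce: 0p + 1(1−p) = −p + 1; against Withdraw: 1p + (-11)(1−p) = 12p − 11.
Setting these equal: −p + 1 = 12p − 11 ⇒ −13p = -12 ⇒ p = 12/13, and the value is (-1)·(12/13) + 1 = 1/13.
For the defender: with q = P(Reinforce), equating Flank's and Center's payoffs gives −q + 1 = 12q − 11 ⇒ q = 12/13.

1/13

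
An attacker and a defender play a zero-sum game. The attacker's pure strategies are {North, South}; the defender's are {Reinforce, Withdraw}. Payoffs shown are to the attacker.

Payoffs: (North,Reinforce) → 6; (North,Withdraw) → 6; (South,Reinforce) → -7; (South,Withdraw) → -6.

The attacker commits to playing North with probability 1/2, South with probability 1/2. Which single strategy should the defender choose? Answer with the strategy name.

Reinforce

If the defender plays Reinforce, the attacker's expected payoff is (1/2)·6 + (1/2)·(-7) = -1/2.
If the defender plays Withdraw, the attacker's expected payoff is (1/2)·6 + (1/2)·(-6) = 0.
The defender minimizes the attacker's payoff; the smallest is -1/2, so the best response is Reinforce.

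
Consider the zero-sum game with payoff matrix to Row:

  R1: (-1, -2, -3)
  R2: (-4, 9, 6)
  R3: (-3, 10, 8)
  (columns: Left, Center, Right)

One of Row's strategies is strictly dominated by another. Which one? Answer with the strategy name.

R3 gives a strictly higher payoff than R2 against every column: -3 > -4, 10 > 9, 8 > 6.
So R2 is strictly dominated and Row never plays it.

R2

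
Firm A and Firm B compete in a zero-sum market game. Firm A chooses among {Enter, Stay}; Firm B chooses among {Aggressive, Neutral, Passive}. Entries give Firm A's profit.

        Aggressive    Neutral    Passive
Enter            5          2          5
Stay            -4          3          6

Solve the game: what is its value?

23/10

Row minima: Enter → 2, Stay → -4; maximin = 2.
Column maxima: Aggressive → 5, Neutral → 3, Passive → 6; minimax = 3.
2 ≠ 3, so there is no saddle point; optimal play is mixed.
Passive is strictly dominated by Neutral (it gives Firm A strictly more in every row), so Firm B never plays it.
On the remaining 2×2 (Enter, Stay vs Aggressive, Neutral):
Let Firm A play Enter with probability p. Expected payoff against Aggressive: 5p + (-4)(1−p) = 9p − 4; against Neutral: 2p + 3(1−p) = −p + 3.
Setting these equal: 9p − 4 = −p + 3 ⇒ 10p = 7 ⇒ p = 7/10, and the value is (9)·(7/10) − 4 = 23/10.
For Firm B: with q = P(Aggressive), equating Enter's and Stay's payoffs gives 3q + 2 = −7q + 3 ⇒ q = 1/10.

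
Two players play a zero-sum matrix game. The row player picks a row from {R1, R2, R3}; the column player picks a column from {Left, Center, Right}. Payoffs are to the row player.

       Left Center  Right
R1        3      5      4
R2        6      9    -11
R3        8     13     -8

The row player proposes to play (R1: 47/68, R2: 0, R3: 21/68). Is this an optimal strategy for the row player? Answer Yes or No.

Against Left this mix gives (47/68)·3 + (21/68)·8 = 309/68.
Against Center this mix gives (47/68)·5 + (21/68)·13 = 127/17.
Against Right this mix gives (47/68)·4 + (21/68)·(-8) = 5/17.
The column player will play Right, holding the row player to 5/17. Shifting weight toward the row that does better against Right would raise this floor (the equalizing mix achieves 56/17 against both Right and Left), so the proposed strategy is not optimal.

No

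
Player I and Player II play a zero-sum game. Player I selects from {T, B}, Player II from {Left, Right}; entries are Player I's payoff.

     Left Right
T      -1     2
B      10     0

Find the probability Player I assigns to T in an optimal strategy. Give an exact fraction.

10/13

Row minima: T → -1, B → 0; maximin = 0.
Column maxima: Left → 10, Right → 2; minimax = 2.
0 ≠ 2, so there is no saddle point; optimal play is mixed.
Let Player I play T with probability p. Expected payoff against Left: (-1)p + 10(1−p) = −11p + 10; against Right: 2p + 0(1−p) = 2p.
Setting these equal: −11p + 10 = 2p ⇒ −13p = -10 ⇒ p = 10/13, and the value is (-11)·(10/13) + 10 = 20/13.
For Player II: with q = P(Left), equating T's and B's payoffs gives −3q + 2 = 10q ⇒ q = 2/13.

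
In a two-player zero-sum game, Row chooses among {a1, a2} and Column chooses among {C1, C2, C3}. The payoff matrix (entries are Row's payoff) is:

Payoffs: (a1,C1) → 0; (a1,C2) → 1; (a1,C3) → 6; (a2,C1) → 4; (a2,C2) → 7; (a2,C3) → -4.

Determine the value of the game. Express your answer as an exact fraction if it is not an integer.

Row minima: a1 → 0, a2 → -4; maximin = 0.
Column maxima: C1 → 4, C2 → 7, C3 → 6; minimax = 4.
0 ≠ 4, so there is no saddle point; optimal play is mixed.
C2 is strictly dominated by C1 (it gives Row strictly more in every row), so Column never plays it.
On the remaining 2×2 (a1, a2 vs C1, C3):
Let Row play a1 with probability p. Expected payoff against C1: 0p + 4(1−p) = −4p + 4; against C3: 6p + (-4)(1−p) = 10p − 4.
Setting these equal: −4p + 4 = 10p − 4 ⇒ −14p = -8 ⇒ p = 4/7, and the value is (-4)·(4/7) + 4 = 12/7.
For Column: with q = P(C1), equating a1's and a2's payoffs gives −6q + 6 = 8q − 4 ⇒ q = 5/7.

12/7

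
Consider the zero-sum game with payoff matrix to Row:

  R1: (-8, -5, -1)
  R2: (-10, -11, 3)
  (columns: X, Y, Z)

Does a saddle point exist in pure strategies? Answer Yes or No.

Yes

Row minima: R1 → -8, R2 → -11; maximin = -8.
Column maxima: X → -8, Y → -5, Z → 3; minimax = -8.
maximin = minimax = -8, so a saddle point exists.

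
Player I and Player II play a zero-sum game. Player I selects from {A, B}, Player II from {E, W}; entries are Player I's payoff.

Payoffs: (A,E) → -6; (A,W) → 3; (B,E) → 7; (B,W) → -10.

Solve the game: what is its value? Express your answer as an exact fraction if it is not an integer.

Row minima: A → -6, B → -10; maximin = -6.
Column maxima: E → 7, W → 3; minimax = 3.
-6 ≠ 3, so there is no saddle point; optimal play is mixed.
Let Player I play A with probability p. Expected payoff against E: (-6)p + 7(1−p) = −13p + 7; against W: 3p + (-10)(1−p) = 13p − 10.
Setting these equal: −13p + 7 = 13p − 10 ⇒ −26p = -17 ⇒ p = 17/26, and the value is (-13)·(17/26) + 7 = -3/2.
For Player II: with q = P(E), equating A's and B's payoffs gives −9q + 3 = 17q − 10 ⇒ q = 1/2.

-3/2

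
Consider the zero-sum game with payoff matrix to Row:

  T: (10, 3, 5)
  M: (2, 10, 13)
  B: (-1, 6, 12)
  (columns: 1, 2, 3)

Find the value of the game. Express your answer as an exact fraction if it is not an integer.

Row minima: T → 3, M → 2, B → -1; maximin = 3.
Column maxima: 1 → 10, 2 → 10, 3 → 13; minimax = 10.
3 ≠ 10, so there is no saddle point; optimal play is mixed.
B is strictly dominated by M, so Row never plays it.
3 is strictly dominated by 2 (it gives Row strictly more in every row), so Column never plays it.
On the remaining 2×2 (T, M vs 1, 2):
Let Row play T with probability p. Expected payoff against 1: 10p + 2(1−p) = 8p + 2; against 2: 3p + 10(1−p) = −7p + 10.
Setting these equal: 8p + 2 = −7p + 10 ⇒ 15p = 8 ⇒ p = 8/15, and the value is (8)·(8/15) + 2 = 94/15.
For Column: with q = P(1), equating T's and M's payoffs gives 7q + 3 = −8q + 10 ⇒ q = 7/15.

94/15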